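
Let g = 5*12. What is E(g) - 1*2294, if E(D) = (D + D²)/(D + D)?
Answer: -4527/2 ≈ -2263.5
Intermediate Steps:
g = 60
E(D) = (D + D²)/(2*D) (E(D) = (D + D²)/((2*D)) = (D + D²)*(1/(2*D)) = (D + D²)/(2*D))
E(g) - 1*2294 = (½ + (½)*60) - 1*2294 = (½ + 30) - 2294 = 61/2 - 2294 = -4527/2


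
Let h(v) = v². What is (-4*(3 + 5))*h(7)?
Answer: -1568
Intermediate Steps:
(-4*(3 + 5))*h(7) = -4*(3 + 5)*7² = -4*8*49 = -32*49 = -1568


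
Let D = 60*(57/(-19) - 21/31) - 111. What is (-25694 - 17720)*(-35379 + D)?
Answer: 48060600420/31 ≈ 1.5503e+9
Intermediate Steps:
D = -10281/31 (D = 60*(57*(-1/19) - 21*1/31) - 111 = 60*(-3 - 21/31) - 111 = 60*(-114/31) - 111 = -6840/31 - 111 = -10281/31 ≈ -331.65)
(-25694 - 17720)*(-35379 + D) = (-25694 - 17720)*(-35379 - 10281/31) = -43414*(-1107030/31) = 48060600420/31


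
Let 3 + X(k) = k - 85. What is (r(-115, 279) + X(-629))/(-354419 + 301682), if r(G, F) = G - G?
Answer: 239/17579 ≈ 0.013596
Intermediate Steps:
r(G, F) = 0
X(k) = -88 + k (X(k) = -3 + (k - 85) = -3 + (-85 + k) = -88 + k)
(r(-115, 279) + X(-629))/(-354419 + 301682) = (0 + (-88 - 629))/(-354419 + 301682) = (0 - 717)/(-52737) = -717*(-1/52737) = 239/17579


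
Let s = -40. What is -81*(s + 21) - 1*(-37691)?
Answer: 39230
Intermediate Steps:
-81*(s + 21) - 1*(-37691) = -81*(-40 + 21) - 1*(-37691) = -81*(-19) + 37691 = 1539 + 37691 = 39230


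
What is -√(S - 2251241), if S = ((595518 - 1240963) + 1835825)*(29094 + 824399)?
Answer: -√1015978746099 ≈ -1.0080e+6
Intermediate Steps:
S = 1015980997340 (S = (-645445 + 1835825)*853493 = 1190380*853493 = 1015980997340)
-√(S - 2251241) = -√(1015980997340 - 2251241) = -√1015978746099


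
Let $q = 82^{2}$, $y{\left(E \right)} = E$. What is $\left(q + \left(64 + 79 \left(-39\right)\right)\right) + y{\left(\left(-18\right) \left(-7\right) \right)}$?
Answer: $3833$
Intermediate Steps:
$q = 6724$
$\left(q + \left(64 + 79 \left(-39\right)\right)\right) + y{\left(\left(-18\right) \left(-7\right) \right)} = \left(6724 + \left(64 + 79 \left(-39\right)\right)\right) - -126 = \left(6724 + \left(64 - 3081\right)\right) + 126 = \left(6724 - 3017\right) + 126 = 3707 + 126 = 3833$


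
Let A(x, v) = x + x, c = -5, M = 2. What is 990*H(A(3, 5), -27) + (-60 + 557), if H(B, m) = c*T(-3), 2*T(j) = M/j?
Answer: 2147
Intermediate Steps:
A(x, v) = 2*x
T(j) = 1/j (T(j) = (2/j)/2 = 1/j)
H(B, m) = 5/3 (H(B, m) = -5/(-3) = -5*(-⅓) = 5/3)
990*H(A(3, 5), -27) + (-60 + 557) = 990*(5/3) + (-60 + 557) = 1650 + 497 = 2147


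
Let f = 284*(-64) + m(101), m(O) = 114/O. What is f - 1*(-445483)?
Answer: 43158121/101 ≈ 4.2731e+5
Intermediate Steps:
f = -1835662/101 (f = 284*(-64) + 114/101 = -18176 + 114*(1/101) = -18176 + 114/101 = -1835662/101 ≈ -18175.)
f - 1*(-445483) = -1835662/101 - 1*(-445483) = -1835662/101 + 445483 = 43158121/101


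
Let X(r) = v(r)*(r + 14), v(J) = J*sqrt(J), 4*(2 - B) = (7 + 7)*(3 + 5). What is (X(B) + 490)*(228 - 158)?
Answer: 34300 + 21840*I*sqrt(26) ≈ 34300.0 + 1.1136e+5*I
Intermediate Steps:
B = -26 (B = 2 - (7 + 7)*(3 + 5)/4 = 2 - 7*8/2 = 2 - 1/4*112 = 2 - 28 = -26)
v(J) = J**(3/2)
X(r) = r**(3/2)*(14 + r) (X(r) = r**(3/2)*(r + 14) = r**(3/2)*(14 + r))
(X(B) + 490)*(228 - 158) = ((-26)**(3/2)*(14 - 26) + 490)*(228 - 158) = (-26*I*sqrt(26)*(-12) + 490)*70 = (312*I*sqrt(26) + 490)*70 = (490 + 312*I*sqrt(26))*70 = 34300 + 21840*I*sqrt(26)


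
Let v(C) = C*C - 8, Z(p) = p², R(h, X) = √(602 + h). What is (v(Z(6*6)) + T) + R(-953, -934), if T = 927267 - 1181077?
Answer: 1425798 + 3*I*√39 ≈ 1.4258e+6 + 18.735*I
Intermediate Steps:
T = -253810
v(C) = -8 + C² (v(C) = C² - 8 = -8 + C²)
(v(Z(6*6)) + T) + R(-953, -934) = ((-8 + ((6*6)²)²) - 253810) + √(602 - 953) = ((-8 + (36²)²) - 253810) + √(-351) = ((-8 + 1296²) - 253810) + 3*I*√39 = ((-8 + 1679616) - 253810) + 3*I*√39 = (1679608 - 253810) + 3*I*√39 = 1425798 + 3*I*√39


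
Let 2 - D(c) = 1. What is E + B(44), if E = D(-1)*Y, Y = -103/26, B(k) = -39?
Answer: -1117/26 ≈ -42.962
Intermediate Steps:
D(c) = 1 (D(c) = 2 - 1*1 = 2 - 1 = 1)
Y = -103/26 (Y = -103*1/26 = -103/26 ≈ -3.9615)
E = -103/26 (E = 1*(-103/26) = -103/26 ≈ -3.9615)
E + B(44) = -103/26 - 39 = -1117/26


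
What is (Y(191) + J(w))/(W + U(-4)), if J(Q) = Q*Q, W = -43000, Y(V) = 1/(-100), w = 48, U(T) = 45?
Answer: -230399/4295500 ≈ -0.053637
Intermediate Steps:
Y(V) = -1/100
J(Q) = Q²
(Y(191) + J(w))/(W + U(-4)) = (-1/100 + 48²)/(-43000 + 45) = (-1/100 + 2304)/(-42955) = (230399/100)*(-1/42955) = -230399/4295500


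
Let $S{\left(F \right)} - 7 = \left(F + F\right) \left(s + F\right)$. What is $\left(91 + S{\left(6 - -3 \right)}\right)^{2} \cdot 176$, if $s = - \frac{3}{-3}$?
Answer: $13601984$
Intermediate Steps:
$s = 1$ ($s = \left(-3\right) \left(- \frac{1}{3}\right) = 1$)
$S{\left(F \right)} = 7 + 2 F \left(1 + F\right)$ ($S{\left(F \right)} = 7 + \left(F + F\right) \left(1 + F\right) = 7 + 2 F \left(1 + F\right)$)
$\left(91 + S{\left(6 - -3 \right)}\right)^{2} \cdot 176 = \left(91 + \left(7 + 2 \left(6 - -3\right) + 2 \left(6 - -3\right)^{2}\right)\right)^{2} \cdot 176 = \left(91 + \left(7 + 2 \left(6 + 3\right) + 2 \left(6 + 3\right)^{2}\right)\right)^{2} \cdot 176 = \left(91 + \left(7 + 2 \cdot 9 + 2 \cdot 9^{2}\right)\right)^{2} \cdot 176 = \left(91 + \left(7 + 18 + 2 \cdot 81\right)\right)^{2} \cdot 176 = \left(91 + \left(7 + 18 + 162\right)\right)^{2} \cdot 176 = \left(91 + 187\right)^{2} \cdot 176 = 278^{2} \cdot 176 = 77284 \cdot 176 = 13601984$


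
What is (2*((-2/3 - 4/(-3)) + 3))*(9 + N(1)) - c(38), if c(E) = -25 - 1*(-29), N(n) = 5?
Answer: 296/3 ≈ 98.667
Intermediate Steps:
c(E) = 4 (c(E) = -25 + 29 = 4)
(2*((-2/3 - 4/(-3)) + 3))*(9 + N(1)) - c(38) = (2*((-2/3 - 4/(-3)) + 3))*(9 + 5) - 1*4 = (2*((-2*⅓ - 4*(-⅓)) + 3))*14 - 4 = (2*((-⅔ + 4/3) + 3))*14 - 4 = (2*(⅔ + 3))*14 - 4 = (2*(11/3))*14 - 4 = (22/3)*14 - 4 = 308/3 - 4 = 296/3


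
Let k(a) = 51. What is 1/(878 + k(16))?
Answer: 1/929 ≈ 0.0010764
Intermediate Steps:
1/(878 + k(16)) = 1/(878 + 51) = 1/929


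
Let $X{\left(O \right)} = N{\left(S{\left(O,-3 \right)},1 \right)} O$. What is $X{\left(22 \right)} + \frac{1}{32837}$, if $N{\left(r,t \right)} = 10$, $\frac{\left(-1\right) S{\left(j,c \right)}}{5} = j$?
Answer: $\frac{7224141}{32837} \approx 220.0$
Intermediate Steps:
$S{\left(j,c \right)} = - 5 j$
$X{\left(O \right)} = 10 O$
$X{\left(22 \right)} + \frac{1}{32837} = 10 \cdot 22 + \frac{1}{32837} = 220 + \frac{1}{32837} = \frac{7224141}{32837}$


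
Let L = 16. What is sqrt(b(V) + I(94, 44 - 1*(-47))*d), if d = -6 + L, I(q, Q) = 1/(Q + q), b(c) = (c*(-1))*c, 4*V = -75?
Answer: I*sqrt(7699441)/148 ≈ 18.749*I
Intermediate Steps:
V = -75/4 (V = (1/4)*(-75) = -75/4 ≈ -18.750)
b(c) = -c**2 (b(c) = (-c)*c = -c**2)
d = 10 (d = -6 + 16 = 10)
sqrt(b(V) + I(94, 44 - 1*(-47))*d) = sqrt(-(-75/4)**2 + 10/((44 - 1*(-47)) + 94)) = sqrt(-1*5625/16 + 10/((44 + 47) + 94)) = sqrt(-5625/16 + 10/(91 + 94)) = sqrt(-5625/16 + 10/185) = sqrt(-5625/16 + (1/185)*10) = sqrt(-5625/16 + 2/37) = sqrt(-208093/592) = I*sqrt(7699441)/148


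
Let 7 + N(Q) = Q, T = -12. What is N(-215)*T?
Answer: 2664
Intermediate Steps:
N(Q) = -7 + Q
N(-215)*T = (-7 - 215)*(-12) = -222*(-12) = 2664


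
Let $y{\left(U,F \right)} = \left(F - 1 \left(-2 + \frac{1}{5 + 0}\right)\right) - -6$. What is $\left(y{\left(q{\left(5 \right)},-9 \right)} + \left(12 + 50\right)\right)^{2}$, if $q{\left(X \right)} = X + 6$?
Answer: $\frac{92416}{25} \approx 3696.6$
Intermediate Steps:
$q{\left(X \right)} = 6 + X$
$y{\left(U,F \right)} = \frac{39}{5} + F$ ($y{\left(U,F \right)} = \left(F - 1 \left(-2 + \frac{1}{5}\right)\right) + 6 = \left(F - 1 \left(- \frac{9}{5}\right)\right) + 6 = \left(F - - \frac{9}{5}\right) + 6 = \left(F + \frac{9}{5}\right) + 6 = \left(\frac{9}{5} + F\right) + 6 = \frac{39}{5} + F$)
$\left(y{\left(q{\left(5 \right)},-9 \right)} + \left(12 + 50\right)\right)^{2} = \left(\left(\frac{39}{5} - 9\right) + \left(12 + 50\right)\right)^{2} = \left(- \frac{6}{5} + 62\right)^{2} = \left(\frac{304}{5}\right)^{2} = \frac{92416}{25}$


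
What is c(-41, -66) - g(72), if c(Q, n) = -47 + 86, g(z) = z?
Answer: -33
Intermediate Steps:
c(Q, n) = 39
c(-41, -66) - g(72) = 39 - 1*72 = 39 - 72 = -33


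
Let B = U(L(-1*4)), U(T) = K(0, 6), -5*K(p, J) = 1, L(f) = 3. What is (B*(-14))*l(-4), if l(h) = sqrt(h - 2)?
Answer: 14*I*sqrt(6)/5 ≈ 6.8586*I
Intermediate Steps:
K(p, J) = -1/5 (K(p, J) = -1/5*1 = -1/5)
U(T) = -1/5
B = -1/5 ≈ -0.20000
l(h) = sqrt(-2 + h)
(B*(-14))*l(-4) = (-1/5*(-14))*sqrt(-2 - 4) = 14*sqrt(-6)/5 = 14*(I*sqrt(6))/5 = 14*I*sqrt(6)/5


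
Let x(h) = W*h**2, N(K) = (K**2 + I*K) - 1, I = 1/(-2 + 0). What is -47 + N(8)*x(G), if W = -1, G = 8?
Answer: -3823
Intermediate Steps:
I = -1/2 (I = 1/(-2) = -1/2 ≈ -0.50000)
N(K) = -1 + K**2 - K/2 (N(K) = (K**2 - K/2) - 1 = -1 + K**2 - K/2)
x(h) = -h**2
-47 + N(8)*x(G) = -47 + (-1 + 8**2 - 1/2*8)*(-1*8**2) = -47 + (-1 + 64 - 4)*(-1*64) = -47 + 59*(-64) = -47 - 3776 = -3823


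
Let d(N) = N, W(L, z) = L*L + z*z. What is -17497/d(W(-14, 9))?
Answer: -17497/277 ≈ -63.166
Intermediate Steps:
W(L, z) = L**2 + z**2
-17497/d(W(-14, 9)) = -17497/((-14)**2 + 9**2) = -17497/(196 + 81) = -17497/277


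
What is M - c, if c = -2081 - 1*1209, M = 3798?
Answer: 7088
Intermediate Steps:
c = -3290 (c = -2081 - 1209 = -3290)
M - c = 3798 - 1*(-3290) = 3798 + 3290 = 7088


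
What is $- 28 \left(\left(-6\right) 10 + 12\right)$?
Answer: $1344$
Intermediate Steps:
$- 28 \left(\left(-6\right) 10 + 12\right) = - 28 \left(-60 + 12\right) = \left(-28\right) \left(-48\right) = 1344$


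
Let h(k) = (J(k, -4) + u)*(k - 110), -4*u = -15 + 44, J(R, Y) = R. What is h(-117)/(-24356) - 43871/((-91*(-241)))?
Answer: -6748321793/2136605744 ≈ -3.1584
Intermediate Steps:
u = -29/4 (u = -(-15 + 44)/4 = -1/4*29 = -29/4 ≈ -7.2500)
h(k) = (-110 + k)*(-29/4 + k) (h(k) = (k - 29/4)*(k - 110) = (-29/4 + k)*(-110 + k) = (-110 + k)*(-29/4 + k))
h(-117)/(-24356) - 43871/((-91*(-241))) = (1595/2 + (-117)**2 - 469/4*(-117))/(-24356) - 43871/((-91*(-241))) = (1595/2 + 13689 + 54873/4)*(-1/24356) - 43871/21931 = (112819/4)*(-1/24356) - 43871*1/21931 = -112819/97424 - 43871/21931 = -6748321793/2136605744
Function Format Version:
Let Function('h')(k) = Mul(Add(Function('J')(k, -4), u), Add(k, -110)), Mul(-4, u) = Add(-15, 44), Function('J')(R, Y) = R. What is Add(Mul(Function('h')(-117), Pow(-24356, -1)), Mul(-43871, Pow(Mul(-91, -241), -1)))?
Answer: Rational(-6748321793, 2136605744) ≈ -3.1584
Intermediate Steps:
u = Rational(-29, 4) (u = Mul(Rational(-1, 4), Add(-15, 44)) = Mul(Rational(-1, 4), 29) = Rational(-29, 4) ≈ -7.2500)
Function('h')(k) = Mul(Add(-110, k), Add(Rational(-29, 4), k)) (Function('h')(k) = Mul(Add(k, Rational(-29, 4)), Add(k, -110)) = Mul(Add(Rational(-29, 4), k), Add(-110, k)) = Mul(Add(-110, k), Add(Rational(-29, 4), k)))
Add(Mul(Function('h')(-117), Pow(-24356, -1)), Mul(-43871, Pow(Mul(-91, -241), -1))) = Add(Mul(Add(Rational(1595, 2), Pow(-117, 2), Mul(Rational(-469, 4), -117)), Pow(-24356, -1)), Mul(-43871, Pow(Mul(-91, -241), -1))) = Add(Mul(Add(Rational(1595, 2), 13689, Rational(54873, 4)), Rational(-1, 24356)), Mul(-43871, Pow(21931, -1))) = Add(Mul(Rational(112819, 4), Rational(-1, 24356)), Mul(-43871, Rational(1, 21931))) = Add(Rational(-112819, 97424), Rational(-43871, 21931)) = Rational(-6748321793, 2136605744)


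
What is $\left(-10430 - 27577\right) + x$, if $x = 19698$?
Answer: $-18309$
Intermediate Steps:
$\left(-10430 - 27577\right) + x = \left(-10430 - 27577\right) + 19698 = -38007 + 19698 = -18309$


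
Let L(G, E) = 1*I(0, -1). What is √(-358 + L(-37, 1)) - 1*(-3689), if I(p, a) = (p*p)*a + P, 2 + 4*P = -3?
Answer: 3689 + I*√1437/2 ≈ 3689.0 + 18.954*I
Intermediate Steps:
P = -5/4 (P = -½ + (¼)*(-3) = -½ - ¾ = -5/4 ≈ -1.2500)
I(p, a) = -5/4 + a*p² (I(p, a) = (p*p)*a - 5/4 = p²*a - 5/4 = a*p² - 5/4 = -5/4 + a*p²)
L(G, E) = -5/4 (L(G, E) = 1*(-5/4 - 1*0²) = 1*(-5/4 - 1*0) = 1*(-5/4 + 0) = 1*(-5/4) = -5/4)
√(-358 + L(-37, 1)) - 1*(-3689) = √(-358 - 5/4) - 1*(-3689) = √(-1437/4) + 3689 = I*√1437/2 + 3689 = 3689 + I*√1437/2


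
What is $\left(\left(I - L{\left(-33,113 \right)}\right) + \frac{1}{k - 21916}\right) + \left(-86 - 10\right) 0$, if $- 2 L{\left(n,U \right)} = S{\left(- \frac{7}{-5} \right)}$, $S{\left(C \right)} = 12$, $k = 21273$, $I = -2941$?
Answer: $- \frac{1887206}{643} \approx -2935.0$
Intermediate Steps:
$L{\left(n,U \right)} = -6$ ($L{\left(n,U \right)} = \left(- \frac{1}{2}\right) 12 = -6$)
$\left(\left(I - L{\left(-33,113 \right)}\right) + \frac{1}{k - 21916}\right) + \left(-86 - 10\right) 0 = \left(\left(-2941 - -6\right) + \frac{1}{21273 - 21916}\right) + \left(-86 - 10\right) 0 = \left(\left(-2941 + 6\right) + \frac{1}{-643}\right) - 0 = \left(-2935 - \frac{1}{643}\right) + 0 = - \frac{1887206}{643} + 0 = - \frac{1887206}{643}$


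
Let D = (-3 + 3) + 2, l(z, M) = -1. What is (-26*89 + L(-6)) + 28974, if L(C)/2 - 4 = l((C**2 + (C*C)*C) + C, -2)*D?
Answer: 26664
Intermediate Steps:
D = 2 (D = 0 + 2 = 2)
L(C) = 4 (L(C) = 8 + 2*(-1*2) = 8 + 2*(-2) = 8 - 4 = 4)
(-26*89 + L(-6)) + 28974 = (-26*89 + 4) + 28974 = (-2314 + 4) + 28974 = -2310 + 28974 = 26664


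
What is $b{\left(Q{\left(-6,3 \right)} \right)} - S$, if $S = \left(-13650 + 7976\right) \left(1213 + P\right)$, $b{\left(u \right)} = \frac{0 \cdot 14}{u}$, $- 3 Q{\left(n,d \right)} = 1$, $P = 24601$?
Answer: $146468636$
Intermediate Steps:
$Q{\left(n,d \right)} = - \frac{1}{3}$ ($Q{\left(n,d \right)} = \left(- \frac{1}{3}\right) 1 = - \frac{1}{3}$)
$b{\left(u \right)} = 0$ ($b{\left(u \right)} = \frac{0}{u} = 0$)
$S = -146468636$ ($S = \left(-13650 + 7976\right) \left(1213 + 24601\right) = \left(-5674\right) 25814 = -146468636$)
$b{\left(Q{\left(-6,3 \right)} \right)} - S = 0 - -146468636 = 0 + 146468636 = 146468636$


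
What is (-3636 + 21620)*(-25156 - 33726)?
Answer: -1058933888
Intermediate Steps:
(-3636 + 21620)*(-25156 - 33726) = 17984*(-58882) = -1058933888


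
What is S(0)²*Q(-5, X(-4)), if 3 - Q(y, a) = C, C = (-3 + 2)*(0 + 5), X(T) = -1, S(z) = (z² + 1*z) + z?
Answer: 0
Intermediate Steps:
S(z) = z² + 2*z (S(z) = (z² + z) + z = (z + z²) + z = z² + 2*z)
C = -5 (C = -1*5 = -5)
Q(y, a) = 8 (Q(y, a) = 3 - 1*(-5) = 3 + 5 = 8)
S(0)²*Q(-5, X(-4)) = (0*(2 + 0))²*8 = (0*2)²*8 = 0²*8 = 0*8 = 0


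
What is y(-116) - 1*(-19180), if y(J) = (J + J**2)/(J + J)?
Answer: 38245/2 ≈ 19123.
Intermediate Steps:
y(J) = (J + J**2)/(2*J) (y(J) = (J + J**2)/((2*J)) = (J + J**2)*(1/(2*J)) = (J + J**2)/(2*J))
y(-116) - 1*(-19180) = (1/2 + (1/2)*(-116)) - 1*(-19180) = (1/2 - 58) + 19180 = -115/2 + 19180 = 38245/2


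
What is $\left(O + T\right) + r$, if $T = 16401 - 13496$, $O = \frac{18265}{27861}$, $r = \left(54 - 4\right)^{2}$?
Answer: $\frac{150606970}{27861} \approx 5405.7$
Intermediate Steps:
$r = 2500$ ($r = 50^{2} = 2500$)
$O = \frac{18265}{27861}$ ($O = 18265 \cdot \frac{1}{27861} = \frac{18265}{27861} \approx 0.65558$)
$T = 2905$ ($T = 16401 - 13496 = 2905$)
$\left(O + T\right) + r = \left(\frac{18265}{27861} + 2905\right) + 2500 = \frac{80954470}{27861} + 2500 = \frac{150606970}{27861}$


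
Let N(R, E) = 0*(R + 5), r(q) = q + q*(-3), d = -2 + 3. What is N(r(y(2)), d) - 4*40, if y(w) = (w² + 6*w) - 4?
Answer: -160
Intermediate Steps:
y(w) = -4 + w² + 6*w
d = 1
r(q) = -2*q (r(q) = q - 3*q = -2*q)
N(R, E) = 0 (N(R, E) = 0*(5 + R) = 0)
N(r(y(2)), d) - 4*40 = 0 - 4*40 = 0 - 160 = -160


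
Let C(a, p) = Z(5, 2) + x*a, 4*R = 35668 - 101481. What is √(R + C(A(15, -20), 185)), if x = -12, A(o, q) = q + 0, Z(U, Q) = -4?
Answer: I*√64869/2 ≈ 127.35*I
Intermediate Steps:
A(o, q) = q
R = -65813/4 (R = (35668 - 101481)/4 = (¼)*(-65813) = -65813/4 ≈ -16453.)
C(a, p) = -4 - 12*a
√(R + C(A(15, -20), 185)) = √(-65813/4 + (-4 - 12*(-20))) = √(-65813/4 + (-4 + 240)) = √(-65813/4 + 236) = √(-64869/4) = I*√64869/2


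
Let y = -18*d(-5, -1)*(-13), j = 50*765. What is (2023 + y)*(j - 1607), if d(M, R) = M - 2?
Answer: 14107555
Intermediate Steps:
d(M, R) = -2 + M
j = 38250
y = -1638 (y = -18*(-2 - 5)*(-13) = -18*(-7)*(-13) = 126*(-13) = -1638)
(2023 + y)*(j - 1607) = (2023 - 1638)*(38250 - 1607) = 385*36643 = 14107555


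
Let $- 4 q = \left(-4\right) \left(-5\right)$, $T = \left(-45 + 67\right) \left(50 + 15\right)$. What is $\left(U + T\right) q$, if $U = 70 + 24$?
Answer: $-7620$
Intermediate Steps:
$T = 1430$ ($T = 22 \cdot 65 = 1430$)
$U = 94$
$q = -5$ ($q = - \frac{\left(-4\right) \left(-5\right)}{4} = \left(- \frac{1}{4}\right) 20 = -5$)
$\left(U + T\right) q = \left(94 + 1430\right) \left(-5\right) = 1524 \left(-5\right) = -7620$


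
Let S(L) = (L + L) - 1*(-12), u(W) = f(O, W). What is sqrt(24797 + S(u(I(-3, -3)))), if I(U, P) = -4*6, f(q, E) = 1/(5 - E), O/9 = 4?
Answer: sqrt(20864427)/29 ≈ 157.51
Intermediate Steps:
O = 36 (O = 9*4 = 36)
I(U, P) = -24
u(W) = -1/(-5 + W)
S(L) = 12 + 2*L (S(L) = 2*L + 12 = 12 + 2*L)
sqrt(24797 + S(u(I(-3, -3)))) = sqrt(24797 + (12 + 2*(-1/(-5 - 24)))) = sqrt(24797 + (12 + 2*(-1/(-29)))) = sqrt(24797 + (12 + 2*(-1*(-1/29)))) = sqrt(24797 + (12 + 2*(1/29))) = sqrt(24797 + (12 + 2/29)) = sqrt(24797 + 350/29) = sqrt(719463/29) = sqrt(20864427)/29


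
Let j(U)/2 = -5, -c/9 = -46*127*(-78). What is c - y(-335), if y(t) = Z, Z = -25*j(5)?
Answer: -4101334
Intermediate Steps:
c = -4101084 (c = -9*(-46*127)*(-78) = -(-52578)*(-78) = -9*455676 = -4101084)
j(U) = -10 (j(U) = 2*(-5) = -10)
Z = 250 (Z = -25*(-10) = 250)
y(t) = 250
c - y(-335) = -4101084 - 1*250 = -4101084 - 250 = -4101334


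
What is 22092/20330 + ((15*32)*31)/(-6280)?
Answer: -2047158/1595905 ≈ -1.2828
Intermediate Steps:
22092/20330 + ((15*32)*31)/(-6280) = 22092*(1/20330) + (480*31)*(-1/6280) = 11046/10165 + 14880*(-1/6280) = 11046/10165 - 372/157 = -2047158/1595905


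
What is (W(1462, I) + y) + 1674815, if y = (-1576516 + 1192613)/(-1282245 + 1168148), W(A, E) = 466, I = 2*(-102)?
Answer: 191144920160/114097 ≈ 1.6753e+6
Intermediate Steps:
I = -204
y = 383903/114097 (y = -383903/(-114097) = -383903*(-1/114097) = 383903/114097 ≈ 3.3647)
(W(1462, I) + y) + 1674815 = (466 + 383903/114097) + 1674815 = 53553105/114097 + 1674815 = 191144920160/114097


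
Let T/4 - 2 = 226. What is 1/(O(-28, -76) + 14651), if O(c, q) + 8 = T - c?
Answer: 1/15583 ≈ 6.4173e-5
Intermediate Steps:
T = 912 (T = 8 + 4*226 = 8 + 904 = 912)
O(c, q) = 904 - c (O(c, q) = -8 + (912 - c) = 904 - c)
1/(O(-28, -76) + 14651) = 1/((904 - 1*(-28)) + 14651) = 1/((904 + 28) + 14651) = 1/(932 + 14651) = 1/15583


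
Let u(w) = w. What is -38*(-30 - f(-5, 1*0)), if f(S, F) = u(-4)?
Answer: 988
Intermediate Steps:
f(S, F) = -4
-38*(-30 - f(-5, 1*0)) = -38*(-30 - 1*(-4)) = -38*(-30 + 4) = -38*(-26) = 988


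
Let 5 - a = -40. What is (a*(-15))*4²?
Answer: -10800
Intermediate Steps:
a = 45 (a = 5 - 1*(-40) = 5 + 40 = 45)
(a*(-15))*4² = (45*(-15))*4² = -675*16 = -10800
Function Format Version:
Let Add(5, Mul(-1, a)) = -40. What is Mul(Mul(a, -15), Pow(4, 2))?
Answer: -10800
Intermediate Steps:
a = 45 (a = Add(5, Mul(-1, -40)) = Add(5, 40) = 45)
Mul(Mul(a, -15), Pow(4, 2)) = Mul(Mul(45, -15), Pow(4, 2)) = Mul(-675, 16) = -10800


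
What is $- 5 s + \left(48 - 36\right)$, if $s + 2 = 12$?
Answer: $-38$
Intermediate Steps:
$s = 10$ ($s = -2 + 12 = 10$)
$- 5 s + \left(48 - 36\right) = \left(-5\right) 10 + \left(48 - 36\right) = -50 + \left(48 - 36\right) = -50 + 12 = -38$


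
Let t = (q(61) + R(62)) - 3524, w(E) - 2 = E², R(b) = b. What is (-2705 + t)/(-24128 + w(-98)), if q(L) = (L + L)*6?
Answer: 5435/14522 ≈ 0.37426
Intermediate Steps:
q(L) = 12*L (q(L) = (2*L)*6 = 12*L)
w(E) = 2 + E²
t = -2730 (t = (12*61 + 62) - 3524 = (732 + 62) - 3524 = 794 - 3524 = -2730)
(-2705 + t)/(-24128 + w(-98)) = (-2705 - 2730)/(-24128 + (2 + (-98)²)) = -5435/(-24128 + (2 + 9604)) = -5435/(-24128 + 9606) = -5435/(-14522) = -5435*(-1/14522) = 5435/14522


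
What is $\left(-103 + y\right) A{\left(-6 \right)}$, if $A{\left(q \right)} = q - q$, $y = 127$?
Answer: $0$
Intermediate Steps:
$A{\left(q \right)} = 0$
$\left(-103 + y\right) A{\left(-6 \right)} = \left(-103 + 127\right) 0 = 24 \cdot 0 = 0$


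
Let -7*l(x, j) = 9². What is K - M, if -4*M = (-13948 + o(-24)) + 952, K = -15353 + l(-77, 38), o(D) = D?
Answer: -130337/7 ≈ -18620.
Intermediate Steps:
l(x, j) = -81/7 (l(x, j) = -⅐*9² = -⅐*81 = -81/7)
K = -107552/7 (K = -15353 - 81/7 = -107552/7 ≈ -15365.)
M = 3255 (M = -((-13948 - 24) + 952)/4 = -(-13972 + 952)/4 = -¼*(-13020) = 3255)
K - M = -107552/7 - 1*3255 = -107552/7 - 3255 = -130337/7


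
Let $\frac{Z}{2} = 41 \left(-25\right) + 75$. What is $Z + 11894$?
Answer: $9994$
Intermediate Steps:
$Z = -1900$ ($Z = 2 \left(41 \left(-25\right) + 75\right) = 2 \left(-1025 + 75\right) = 2 \left(-950\right) = -1900$)
$Z + 11894 = -1900 + 11894 = 9994$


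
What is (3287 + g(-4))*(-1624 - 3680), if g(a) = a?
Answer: -17413032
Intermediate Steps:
(3287 + g(-4))*(-1624 - 3680) = (3287 - 4)*(-1624 - 3680) = 3283*(-5304) = -17413032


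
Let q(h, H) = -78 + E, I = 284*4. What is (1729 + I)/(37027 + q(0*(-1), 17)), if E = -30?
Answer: 2865/36919 ≈ 0.077602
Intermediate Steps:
I = 1136
q(h, H) = -108 (q(h, H) = -78 - 30 = -108)
(1729 + I)/(37027 + q(0*(-1), 17)) = (1729 + 1136)/(37027 - 108) = 2865/36919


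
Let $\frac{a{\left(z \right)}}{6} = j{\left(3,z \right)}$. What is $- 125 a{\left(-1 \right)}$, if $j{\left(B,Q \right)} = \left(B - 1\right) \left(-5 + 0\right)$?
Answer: $7500$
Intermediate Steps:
$j{\left(B,Q \right)} = 5 - 5 B$ ($j{\left(B,Q \right)} = \left(-1 + B\right) \left(-5\right) = 5 - 5 B$)
$a{\left(z \right)} = -60$ ($a{\left(z \right)} = 6 \left(5 - 15\right) = 6 \left(-10\right) = -60$)
$- 125 a{\left(-1 \right)} = \left(-125\right) \left(-60\right) = 7500$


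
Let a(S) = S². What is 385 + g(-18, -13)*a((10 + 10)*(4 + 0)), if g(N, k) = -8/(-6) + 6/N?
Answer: 6785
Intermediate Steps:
g(N, k) = 4/3 + 6/N (g(N, k) = -8*(-⅙) + 6/N = 4/3 + 6/N)
385 + g(-18, -13)*a((10 + 10)*(4 + 0)) = 385 + (4/3 + 6/(-18))*((10 + 10)*(4 + 0))² = 385 + (4/3 + 6*(-1/18))*(20*4)² = 385 + (4/3 - ⅓)*80² = 385 + 1*6400 = 385 + 6400 = 6785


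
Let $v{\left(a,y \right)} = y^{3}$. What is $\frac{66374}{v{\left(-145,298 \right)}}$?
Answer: $\frac{33187}{13231796} \approx 0.0025081$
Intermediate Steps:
$\frac{66374}{v{\left(-145,298 \right)}} = \frac{66374}{298^{3}} = \frac{66374}{26463592} = 66374 \cdot \frac{1}{26463592} = \frac{33187}{13231796}$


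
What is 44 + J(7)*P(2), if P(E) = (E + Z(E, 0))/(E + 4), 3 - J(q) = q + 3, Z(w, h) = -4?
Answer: 139/3 ≈ 46.333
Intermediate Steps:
J(q) = -q (J(q) = 3 - (q + 3) = 3 - (3 + q) = 3 + (-3 - q) = -q)
P(E) = (-4 + E)/(4 + E) (P(E) = (E - 4)/(E + 4) = (-4 + E)/(4 + E))
44 + J(7)*P(2) = 44 + (-1*7)*((-4 + 2)/(4 + 2)) = 44 - 7*(-2)/6 = 44 - 7*(-1/3) = 44 + 7/3 = 139/3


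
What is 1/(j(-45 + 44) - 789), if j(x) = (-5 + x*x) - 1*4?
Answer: -1/797 ≈ -0.0012547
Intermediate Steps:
j(x) = -9 + x² (j(x) = (-5 + x²) - 4 = -9 + x²)
1/(j(-45 + 44) - 789) = 1/((-9 + (-45 + 44)²) - 789) = 1/((-9 + (-1)²) - 789) = 1/((-9 + 1) - 789) = 1/(-8 - 789) = 1/(-797) = -1/797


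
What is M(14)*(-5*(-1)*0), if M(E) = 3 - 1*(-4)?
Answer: 0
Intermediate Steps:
M(E) = 7 (M(E) = 3 + 4 = 7)
M(14)*(-5*(-1)*0) = 7*(-5*(-1)*0) = 7*(5*0) = 7*0 = 0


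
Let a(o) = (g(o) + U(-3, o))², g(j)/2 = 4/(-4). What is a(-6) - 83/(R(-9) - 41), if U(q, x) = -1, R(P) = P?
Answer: 533/50 ≈ 10.660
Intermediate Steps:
g(j) = -2 (g(j) = 2*(4/(-4)) = 2*(4*(-¼)) = 2*(-1) = -2)
a(o) = 9 (a(o) = (-2 - 1)² = (-3)² = 9)
a(-6) - 83/(R(-9) - 41) = 9 - 83/(-9 - 41) = 9 - 83/(-50) = 9 - 1/50*(-83) = 9 + 83/50 = 533/50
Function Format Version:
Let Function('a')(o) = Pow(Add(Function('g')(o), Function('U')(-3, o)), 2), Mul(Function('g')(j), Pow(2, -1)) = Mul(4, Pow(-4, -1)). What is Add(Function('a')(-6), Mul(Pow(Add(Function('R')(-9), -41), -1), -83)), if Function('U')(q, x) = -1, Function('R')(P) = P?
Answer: Rational(533, 50) ≈ 10.660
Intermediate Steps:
Function('g')(j) = -2 (Function('g')(j) = Mul(2, Mul(4, Pow(-4, -1))) = Mul(2, Mul(4, Rational(-1, 4))) = Mul(2, -1) = -2)
Function('a')(o) = 9 (Function('a')(o) = Pow(Add(-2, -1), 2) = Pow(-3, 2) = 9)
Add(Function('a')(-6), Mul(Pow(Add(Function('R')(-9), -41), -1), -83)) = Add(9, Mul(Pow(Add(-9, -41), -1), -83)) = Add(9, Mul(Pow(-50, -1), -83)) = Add(9, Mul(Rational(-1, 50), -83)) = Add(9, Rational(83, 50)) = Rational(533, 50)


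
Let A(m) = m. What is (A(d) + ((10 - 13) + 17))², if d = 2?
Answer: 256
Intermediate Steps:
(A(d) + ((10 - 13) + 17))² = (2 + ((10 - 13) + 17))² = (2 + (-3 + 17))² = (2 + 14)² = 16² = 256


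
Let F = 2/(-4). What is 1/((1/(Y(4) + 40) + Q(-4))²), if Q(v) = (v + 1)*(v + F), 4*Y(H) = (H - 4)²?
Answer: 1600/292681 ≈ 0.0054667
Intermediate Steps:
F = -½ (F = 2*(-¼) = -½ ≈ -0.50000)
Y(H) = (-4 + H)²/4 (Y(H) = (H - 4)²/4 = (-4 + H)²/4)
Q(v) = (1 + v)*(-½ + v) (Q(v) = (v + 1)*(v - ½) = (1 + v)*(-½ + v))
1/((1/(Y(4) + 40) + Q(-4))²) = 1/((1/((-4 + 4)²/4 + 40) + (-½ + (-4)² + (½)*(-4)))²) = 1/((1/((¼)*0² + 40) + (-½ + 16 - 2))²) = 1/((1/((¼)*0 + 40) + 27/2)²) = 1/((1/(0 + 40) + 27/2)²) = 1/((1/40 + 27/2)²) = 1/((541/40)²) = 1/(292681/1600) = 1600/292681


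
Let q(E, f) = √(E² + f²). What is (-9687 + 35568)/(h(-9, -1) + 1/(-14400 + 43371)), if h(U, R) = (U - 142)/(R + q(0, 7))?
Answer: -1499596902/1458205 ≈ -1028.4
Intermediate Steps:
h(U, R) = (-142 + U)/(7 + R) (h(U, R) = (U - 142)/(R + √(0² + 7²)) = (-142 + U)/(R + √(0 + 49)) = (-142 + U)/(R + √49) = (-142 + U)/(R + 7) = (-142 + U)/(7 + R))
(-9687 + 35568)/(h(-9, -1) + 1/(-14400 + 43371)) = (-9687 + 35568)/((-142 - 9)/(7 - 1) + 1/(-14400 + 43371)) = 25881/(-151/6 + 1/28971) = 25881/(-1458205/57942) = 25881*(-57942/1458205) = -1499596902/1458205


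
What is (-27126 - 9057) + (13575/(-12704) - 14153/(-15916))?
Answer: -1829031347525/50549216 ≈ -36183.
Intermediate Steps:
(-27126 - 9057) + (13575/(-12704) - 14153/(-15916)) = -36183 + (13575*(-1/12704) - 14153*(-1/15916)) = -36183 + (-13575/12704 + 14153/15916) = -36183 - 9064997/50549216 = -1829031347525/50549216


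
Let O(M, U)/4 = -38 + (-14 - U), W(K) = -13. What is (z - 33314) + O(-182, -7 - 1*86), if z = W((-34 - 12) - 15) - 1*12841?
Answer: -46004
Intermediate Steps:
O(M, U) = -208 - 4*U (O(M, U) = 4*(-38 + (-14 - U)) = 4*(-52 - U) = -208 - 4*U)
z = -12854 (z = -13 - 1*12841 = -13 - 12841 = -12854)
(z - 33314) + O(-182, -7 - 1*86) = (-12854 - 33314) + (-208 - 4*(-7 - 1*86)) = -46168 + (-208 - 4*(-7 - 86)) = -46168 + (-208 - 4*(-93)) = -46168 + (-208 + 372) = -46168 + 164 = -46004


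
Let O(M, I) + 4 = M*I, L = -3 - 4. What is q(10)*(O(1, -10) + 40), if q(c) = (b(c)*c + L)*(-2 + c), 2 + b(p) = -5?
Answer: -16016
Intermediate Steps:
L = -7
b(p) = -7 (b(p) = -2 - 5 = -7)
O(M, I) = -4 + I*M (O(M, I) = -4 + M*I = -4 + I*M)
q(c) = (-7 - 7*c)*(-2 + c) (q(c) = (-7*c - 7)*(-2 + c) = (-7 - 7*c)*(-2 + c))
q(10)*(O(1, -10) + 40) = (14 - 7*10**2 + 7*10)*((-4 - 10*1) + 40) = (14 - 7*100 + 70)*((-4 - 10) + 40) = (14 - 700 + 70)*(-14 + 40) = -616*26 = -16016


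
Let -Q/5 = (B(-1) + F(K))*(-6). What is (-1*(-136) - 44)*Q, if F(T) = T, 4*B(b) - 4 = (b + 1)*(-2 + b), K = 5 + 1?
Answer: 19320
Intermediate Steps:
K = 6
B(b) = 1 + (1 + b)*(-2 + b)/4 (B(b) = 1 + ((b + 1)*(-2 + b))/4 = 1 + ((1 + b)*(-2 + b))/4 = 1 + (1 + b)*(-2 + b)/4)
Q = 210 (Q = -5*((½ - ¼*(-1) + (¼)*(-1)²) + 6)*(-6) = -5*((½ + ¼ + (¼)*1) + 6)*(-6) = -5*((½ + ¼ + ¼) + 6)*(-6) = -5*(1 + 6)*(-6) = -35*(-6) = -5*(-42) = 210)
(-1*(-136) - 44)*Q = (-1*(-136) - 44)*210 = (136 - 44)*210 = 92*210 = 19320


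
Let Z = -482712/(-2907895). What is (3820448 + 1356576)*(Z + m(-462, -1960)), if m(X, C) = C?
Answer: -29503815709171712/2907895 ≈ -1.0146e+10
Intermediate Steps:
Z = 482712/2907895 (Z = -482712*(-1/2907895) = 482712/2907895 ≈ 0.16600)
(3820448 + 1356576)*(Z + m(-462, -1960)) = (3820448 + 1356576)*(482712/2907895 - 1960) = 5177024*(-5698991488/2907895) = -29503815709171712/2907895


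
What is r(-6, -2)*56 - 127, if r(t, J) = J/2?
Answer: -183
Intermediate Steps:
r(t, J) = J/2 (r(t, J) = J*(½) = J/2)
r(-6, -2)*56 - 127 = ((½)*(-2))*56 - 127 = -1*56 - 127 = -56 - 127 = -183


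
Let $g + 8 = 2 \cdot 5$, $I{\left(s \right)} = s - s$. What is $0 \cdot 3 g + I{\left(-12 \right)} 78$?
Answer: $0$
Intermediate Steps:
$I{\left(s \right)} = 0$
$g = 2$ ($g = -8 + 2 \cdot 5 = -8 + 10 = 2$)
$0 \cdot 3 g + I{\left(-12 \right)} 78 = 0 \cdot 3 \cdot 2 + 0 \cdot 78 = 0 \cdot 2 + 0 = 0 + 0 = 0$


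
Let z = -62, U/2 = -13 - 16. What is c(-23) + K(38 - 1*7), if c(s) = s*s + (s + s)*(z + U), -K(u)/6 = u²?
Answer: 283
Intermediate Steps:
U = -58 (U = 2*(-13 - 16) = 2*(-29) = -58)
K(u) = -6*u²
c(s) = s² - 240*s (c(s) = s*s + (s + s)*(-62 - 58) = s² + (2*s)*(-120) = s² - 240*s)
c(-23) + K(38 - 1*7) = -23*(-240 - 23) - 6*(38 - 1*7)² = -23*(-263) - 6*(38 - 7)² = 6049 - 6*31² = 6049 - 6*961 = 6049 - 5766 = 283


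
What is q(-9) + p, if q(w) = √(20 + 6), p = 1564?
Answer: 1564 + √26 ≈ 1569.1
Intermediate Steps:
q(w) = √26
q(-9) + p = √26 + 1564 = 1564 + √26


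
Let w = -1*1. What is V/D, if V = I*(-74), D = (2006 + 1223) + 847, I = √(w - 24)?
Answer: -185*I/2038 ≈ -0.090775*I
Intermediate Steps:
w = -1
I = 5*I (I = √(-1 - 24) = √(-25) = 5*I ≈ 5.0*I)
D = 4076 (D = 3229 + 847 = 4076)
V = -370*I (V = (5*I)*(-74) = -370*I ≈ -370.0*I)
V/D = -370*I/4076 = -370*I*(1/4076) = -185*I/2038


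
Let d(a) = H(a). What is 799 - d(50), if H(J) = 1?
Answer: 798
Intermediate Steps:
d(a) = 1
799 - d(50) = 799 - 1*1 = 799 - 1 = 798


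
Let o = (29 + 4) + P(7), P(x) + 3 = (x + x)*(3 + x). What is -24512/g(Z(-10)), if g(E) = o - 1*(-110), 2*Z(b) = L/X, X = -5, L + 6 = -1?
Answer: -3064/35 ≈ -87.543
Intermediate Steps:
L = -7 (L = -6 - 1 = -7)
P(x) = -3 + 2*x*(3 + x) (P(x) = -3 + (x + x)*(3 + x) = -3 + (2*x)*(3 + x) = -3 + 2*x*(3 + x))
Z(b) = 7/10 (Z(b) = (-7/(-5))/2 = (-7*(-1/5))/2 = (1/2)*(7/5) = 7/10)
o = 170 (o = (29 + 4) + (-3 + 2*7**2 + 6*7) = 33 + (-3 + 2*49 + 42) = 33 + (-3 + 98 + 42) = 33 + 137 = 170)
g(E) = 280 (g(E) = 170 - 1*(-110) = 170 + 110 = 280)
-24512/g(Z(-10)) = -24512/280 = -24512*1/280 = -3064/35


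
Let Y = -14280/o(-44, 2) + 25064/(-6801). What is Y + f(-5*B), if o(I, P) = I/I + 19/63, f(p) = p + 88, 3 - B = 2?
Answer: -3037109641/278841 ≈ -10892.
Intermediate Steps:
B = 1 (B = 3 - 1*2 = 3 - 2 = 1)
f(p) = 88 + p
o(I, P) = 82/63 (o(I, P) = 1 + 19*(1/63) = 1 + 19/63 = 82/63)
Y = -3060253444/278841 (Y = -14280/82/63 + 25064/(-6801) = -14280*63/82 + 25064*(-1/6801) = -449820/41 - 25064/6801 = -3060253444/278841 ≈ -10975.)
Y + f(-5*B) = -3060253444/278841 + (88 - 5*1) = -3060253444/278841 + (88 - 5) = -3060253444/278841 + 83 = -3037109641/278841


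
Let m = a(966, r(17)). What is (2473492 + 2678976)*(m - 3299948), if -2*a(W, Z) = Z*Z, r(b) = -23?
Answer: -17004239299450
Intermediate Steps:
a(W, Z) = -Z²/2 (a(W, Z) = -Z*Z/2 = -Z²/2)
m = -529/2 (m = -½*(-23)² = -½*529 = -529/2 ≈ -264.50)
(2473492 + 2678976)*(m - 3299948) = (2473492 + 2678976)*(-529/2 - 3299948) = 5152468*(-6600425/2) = -17004239299450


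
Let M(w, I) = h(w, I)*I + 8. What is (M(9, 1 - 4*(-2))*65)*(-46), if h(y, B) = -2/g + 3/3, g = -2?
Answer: -77740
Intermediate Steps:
h(y, B) = 2 (h(y, B) = -2/(-2) + 3/3 = -2*(-½) + 3*(⅓) = 1 + 1 = 2)
M(w, I) = 8 + 2*I (M(w, I) = 2*I + 8 = 8 + 2*I)
(M(9, 1 - 4*(-2))*65)*(-46) = ((8 + 2*(1 - 4*(-2)))*65)*(-46) = ((8 + 2*(1 + 8))*65)*(-46) = ((8 + 2*9)*65)*(-46) = ((8 + 18)*65)*(-46) = (26*65)*(-46) = 1690*(-46) = -77740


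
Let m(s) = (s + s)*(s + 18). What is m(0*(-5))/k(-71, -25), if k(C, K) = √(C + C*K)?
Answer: 0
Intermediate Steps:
m(s) = 2*s*(18 + s) (m(s) = (2*s)*(18 + s) = 2*s*(18 + s))
m(0*(-5))/k(-71, -25) = (2*(0*(-5))*(18 + 0*(-5)))/(√(-71*(1 - 25))) = (2*0*(18 + 0))/(√(-71*(-24))) = (2*0*18)/(√1704) = 0/((2*√426)) = 0*(√426/852) = 0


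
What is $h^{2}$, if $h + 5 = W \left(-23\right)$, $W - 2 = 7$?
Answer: $44944$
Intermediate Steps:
$W = 9$ ($W = 2 + 7 = 9$)
$h = -212$ ($h = -5 + 9 \left(-23\right) = -5 - 207 = -212$)
$h^{2} = \left(-212\right)^{2} = 44944$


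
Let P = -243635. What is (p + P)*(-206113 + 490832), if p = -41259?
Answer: -81114734786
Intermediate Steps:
(p + P)*(-206113 + 490832) = (-41259 - 243635)*(-206113 + 490832) = -284894*284719 = -81114734786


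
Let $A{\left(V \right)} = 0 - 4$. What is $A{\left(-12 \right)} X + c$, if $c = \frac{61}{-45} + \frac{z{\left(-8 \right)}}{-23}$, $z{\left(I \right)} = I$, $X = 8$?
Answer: $- \frac{34163}{1035} \approx -33.008$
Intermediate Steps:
$c = - \frac{1043}{1035}$ ($c = \frac{61}{-45} - \frac{8}{-23} = 61 \left(- \frac{1}{45}\right) - - \frac{8}{23} = - \frac{61}{45} + \frac{8}{23} = - \frac{1043}{1035} \approx -1.0077$)
$A{\left(V \right)} = -4$
$A{\left(-12 \right)} X + c = \left(-4\right) 8 - \frac{1043}{1035} = -32 - \frac{1043}{1035} = - \frac{34163}{1035}$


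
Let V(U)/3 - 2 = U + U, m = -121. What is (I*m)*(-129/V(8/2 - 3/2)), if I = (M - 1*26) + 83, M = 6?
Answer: 46827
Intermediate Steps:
V(U) = 6 + 6*U (V(U) = 6 + 3*(U + U) = 6 + 3*(2*U) = 6 + 6*U)
I = 63 (I = (6 - 1*26) + 83 = (6 - 26) + 83 = -20 + 83 = 63)
(I*m)*(-129/V(8/2 - 3/2)) = (63*(-121))*(-129/(6 + 6*(8/2 - 3/2))) = -(-983367)/(6 + 6*(8*(1/2) - 3*1/2)) = -(-983367)/(6 + 6*(4 - 3/2)) = -(-983367)/(6 + 6*(5/2)) = -(-983367)/(6 + 15) = -(-983367)/21 = -7623*(-43/7) = 46827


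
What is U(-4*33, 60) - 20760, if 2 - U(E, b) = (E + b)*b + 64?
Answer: -16502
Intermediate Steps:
U(E, b) = -62 - b*(E + b) (U(E, b) = 2 - ((E + b)*b + 64) = 2 - (b*(E + b) + 64) = 2 - (64 + b*(E + b)) = 2 + (-64 - b*(E + b)) = -62 - b*(E + b))
U(-4*33, 60) - 20760 = (-62 - 1*60² - 1*(-4*33)*60) - 20760 = (-62 - 1*3600 - 1*(-132)*60) - 20760 = (-62 - 3600 + 7920) - 20760 = 4258 - 20760 = -16502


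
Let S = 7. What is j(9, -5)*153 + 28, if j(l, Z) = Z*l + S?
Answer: -5786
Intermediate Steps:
j(l, Z) = 7 + Z*l (j(l, Z) = Z*l + 7 = 7 + Z*l)
j(9, -5)*153 + 28 = (7 - 5*9)*153 + 28 = (7 - 45)*153 + 28 = -38*153 + 28 = -5814 + 28 = -5786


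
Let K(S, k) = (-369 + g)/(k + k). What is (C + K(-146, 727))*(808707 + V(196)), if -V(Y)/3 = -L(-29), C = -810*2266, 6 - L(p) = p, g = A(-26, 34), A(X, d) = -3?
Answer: -1079262237888072/727 ≈ -1.4845e+12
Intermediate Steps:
g = -3
L(p) = 6 - p
C = -1835460
K(S, k) = -186/k (K(S, k) = (-369 - 3)/(k + k) = -372*1/(2*k) = -186/k)
V(Y) = 105 (V(Y) = -(-3)*(6 - 1*(-29)) = -(-3)*(6 + 29) = -(-3)*35 = -3*(-35) = 105)
(C + K(-146, 727))*(808707 + V(196)) = (-1835460 - 186/727)*(808707 + 105) = (-1835460 - 186*1/727)*808812 = (-1835460 - 186/727)*808812 = -1334379606/727*808812 = -1079262237888072/727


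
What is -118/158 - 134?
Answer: -10645/79 ≈ -134.75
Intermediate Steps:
-118/158 - 134 = (1/158)*(-118) - 134 = -59/79 - 134 = -10645/79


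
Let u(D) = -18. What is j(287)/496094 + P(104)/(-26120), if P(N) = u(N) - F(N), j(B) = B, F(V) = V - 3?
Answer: 33265813/6478987640 ≈ 0.0051344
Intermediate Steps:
F(V) = -3 + V
P(N) = -15 - N (P(N) = -18 - (-3 + N) = -18 + (3 - N) = -15 - N)
j(287)/496094 + P(104)/(-26120) = 287/496094 + (-15 - 1*104)/(-26120) = 287*(1/496094) + (-15 - 104)*(-1/26120) = 287/496094 - 119*(-1/26120) = 287/496094 + 119/26120 = 33265813/6478987640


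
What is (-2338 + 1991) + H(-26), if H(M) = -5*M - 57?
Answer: -274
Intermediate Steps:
H(M) = -57 - 5*M
(-2338 + 1991) + H(-26) = (-2338 + 1991) + (-57 - 5*(-26)) = -347 + (-57 + 130) = -347 + 73 = -274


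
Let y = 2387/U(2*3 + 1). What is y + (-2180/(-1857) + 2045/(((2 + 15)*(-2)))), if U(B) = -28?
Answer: -18211919/126276 ≈ -144.22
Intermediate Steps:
y = -341/4 (y = 2387/(-28) = 2387*(-1/28) = -341/4 ≈ -85.250)
y + (-2180/(-1857) + 2045/(((2 + 15)*(-2)))) = -341/4 + (-2180/(-1857) + 2045/(((2 + 15)*(-2)))) = -341/4 + (-2180*(-1/1857) + 2045/((17*(-2)))) = -341/4 + (2180/1857 + 2045/(-34)) = -341/4 + (2180/1857 + 2045*(-1/34)) = -341/4 + (2180/1857 - 2045/34) = -341/4 - 3723445/63138 = -18211919/126276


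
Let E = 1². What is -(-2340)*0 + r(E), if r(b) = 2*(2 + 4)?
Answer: 12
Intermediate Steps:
E = 1
r(b) = 12 (r(b) = 2*6 = 12)
-(-2340)*0 + r(E) = -(-2340)*0 + 12 = -156*0 + 12 = 0 + 12 = 12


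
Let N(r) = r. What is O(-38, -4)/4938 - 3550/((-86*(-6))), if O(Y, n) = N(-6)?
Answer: -1461083/212334 ≈ -6.8811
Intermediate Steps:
O(Y, n) = -6
O(-38, -4)/4938 - 3550/((-86*(-6))) = -6/4938 - 3550/((-86*(-6))) = -6*1/4938 - 3550/516 = -1/823 - 3550*1/516 = -1/823 - 1775/258 = -1461083/212334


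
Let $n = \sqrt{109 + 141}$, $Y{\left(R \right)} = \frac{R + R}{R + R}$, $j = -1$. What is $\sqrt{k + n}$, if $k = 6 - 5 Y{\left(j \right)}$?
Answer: $\sqrt{1 + 5 \sqrt{10}} \approx 4.1002$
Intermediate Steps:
$Y{\left(R \right)} = 1$ ($Y{\left(R \right)} = \frac{2 R}{2 R} = 2 R \frac{1}{2 R} = 1$)
$k = 1$ ($k = 6 - 5 = 1$)
$n = 5 \sqrt{10}$ ($n = \sqrt{250} = 5 \sqrt{10} \approx 15.811$)
$\sqrt{k + n} = \sqrt{1 + 5 \sqrt{10}}$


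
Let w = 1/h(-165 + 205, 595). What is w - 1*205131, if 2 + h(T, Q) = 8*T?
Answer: -65231657/318 ≈ -2.0513e+5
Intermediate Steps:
h(T, Q) = -2 + 8*T
w = 1/318 (w = 1/(-2 + 8*(-165 + 205)) = 1/(-2 + 8*40) = 1/(-2 + 320) = 1/318 ≈ 0.0031447)
w - 1*205131 = 1/318 - 1*205131 = 1/318 - 205131 = -65231657/318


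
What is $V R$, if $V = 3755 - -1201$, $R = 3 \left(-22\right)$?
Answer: $-327096$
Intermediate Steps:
$R = -66$
$V = 4956$ ($V = 3755 + 1201 = 4956$)
$V R = 4956 \left(-66\right) = -327096$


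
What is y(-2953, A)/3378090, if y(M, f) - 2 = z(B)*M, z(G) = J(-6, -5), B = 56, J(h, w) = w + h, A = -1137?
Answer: 6497/675618 ≈ 0.0096164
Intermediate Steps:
J(h, w) = h + w
z(G) = -11 (z(G) = -6 - 5 = -11)
y(M, f) = 2 - 11*M
y(-2953, A)/3378090 = (2 - 11*(-2953))/3378090 = (2 + 32483)*(1/3378090) = 32485*(1/3378090) = 6497/675618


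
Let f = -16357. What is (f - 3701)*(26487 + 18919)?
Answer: -910753548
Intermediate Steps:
(f - 3701)*(26487 + 18919) = (-16357 - 3701)*(26487 + 18919) = -20058*45406 = -910753548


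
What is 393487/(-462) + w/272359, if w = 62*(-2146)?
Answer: -107231195857/125829858 ≈ -852.19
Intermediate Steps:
w = -133052
393487/(-462) + w/272359 = 393487/(-462) - 133052/272359 = 393487*(-1/462) - 133052*1/272359 = -393487/462 - 133052/272359 = -107231195857/125829858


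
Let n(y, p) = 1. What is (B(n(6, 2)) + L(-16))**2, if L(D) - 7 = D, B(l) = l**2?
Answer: 64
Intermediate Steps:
L(D) = 7 + D
(B(n(6, 2)) + L(-16))**2 = (1**2 + (7 - 16))**2 = (1 - 9)**2 = (-8)**2 = 64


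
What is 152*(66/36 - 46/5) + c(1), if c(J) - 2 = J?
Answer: -16751/15 ≈ -1116.7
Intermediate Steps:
c(J) = 2 + J
152*(66/36 - 46/5) + c(1) = 152*(66/36 - 46/5) + (2 + 1) = 152*(66*(1/36) - 46*⅕) + 3 = 152*(11/6 - 46/5) + 3 = 152*(-221/30) + 3 = -16796/15 + 3 = -16751/15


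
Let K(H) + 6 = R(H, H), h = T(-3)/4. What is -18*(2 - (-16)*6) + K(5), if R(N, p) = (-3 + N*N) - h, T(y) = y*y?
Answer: -7001/4 ≈ -1750.3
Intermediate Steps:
T(y) = y²
h = 9/4 (h = (-3)²/4 = 9*(¼) = 9/4 ≈ 2.2500)
R(N, p) = -21/4 + N² (R(N, p) = (-3 + N*N) - 1*9/4 = (-3 + N²) - 9/4 = -21/4 + N²)
K(H) = -45/4 + H² (K(H) = -6 + (-21/4 + H²) = -45/4 + H²)
-18*(2 - (-16)*6) + K(5) = -18*(2 - (-16)*6) + (-45/4 + 5²) = -18*(2 - 4*(-24)) + (-45/4 + 25) = -18*(2 + 96) + 55/4 = -18*98 + 55/4 = -1764 + 55/4 = -7001/4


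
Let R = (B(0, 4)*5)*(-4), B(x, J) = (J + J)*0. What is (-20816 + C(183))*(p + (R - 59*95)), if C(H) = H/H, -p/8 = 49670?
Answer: 8387716475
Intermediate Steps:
p = -397360 (p = -8*49670 = -397360)
C(H) = 1
B(x, J) = 0 (B(x, J) = (2*J)*0 = 0)
R = 0 (R = (0*5)*(-4) = 0*(-4) = 0)
(-20816 + C(183))*(p + (R - 59*95)) = (-20816 + 1)*(-397360 + (0 - 59*95)) = -20815*(-397360 + (0 - 5605)) = -20815*(-397360 - 5605) = -20815*(-402965) = 8387716475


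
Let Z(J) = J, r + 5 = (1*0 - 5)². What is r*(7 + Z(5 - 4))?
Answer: 160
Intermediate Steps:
r = 20 (r = -5 + (1*0 - 5)² = -5 + (0 - 5)² = -5 + (-5)² = -5 + 25 = 20)
r*(7 + Z(5 - 4)) = 20*(7 + (5 - 4)) = 20*(7 + 1) = 20*8 = 160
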